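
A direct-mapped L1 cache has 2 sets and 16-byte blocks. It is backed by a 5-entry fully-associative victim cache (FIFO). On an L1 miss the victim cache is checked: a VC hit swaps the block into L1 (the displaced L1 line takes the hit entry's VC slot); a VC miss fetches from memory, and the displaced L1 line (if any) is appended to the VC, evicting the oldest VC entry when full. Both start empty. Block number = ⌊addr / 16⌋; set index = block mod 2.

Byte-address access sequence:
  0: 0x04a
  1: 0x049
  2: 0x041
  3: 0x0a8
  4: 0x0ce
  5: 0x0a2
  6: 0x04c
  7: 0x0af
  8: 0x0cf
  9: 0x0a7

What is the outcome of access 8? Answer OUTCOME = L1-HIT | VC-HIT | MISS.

0: 0x4a (blk 4, set 0) → MISS  vc=[]
1: 0x49 (blk 4, set 0) → L1-HIT  vc=[]
2: 0x41 (blk 4, set 0) → L1-HIT  vc=[]
3: 0xa8 (blk 10, set 0) → MISS  vc=[4]
4: 0xce (blk 12, set 0) → MISS  vc=[4, 10]
5: 0xa2 (blk 10, set 0) → VC-HIT  vc=[4, 12]
6: 0x4c (blk 4, set 0) → VC-HIT  vc=[10, 12]
7: 0xaf (blk 10, set 0) → VC-HIT  vc=[4, 12]
8: 0xcf (blk 12, set 0) → VC-HIT  vc=[4, 10]
9: 0xa7 (blk 10, set 0) → VC-HIT  vc=[4, 12]

OUTCOME = VC-HIT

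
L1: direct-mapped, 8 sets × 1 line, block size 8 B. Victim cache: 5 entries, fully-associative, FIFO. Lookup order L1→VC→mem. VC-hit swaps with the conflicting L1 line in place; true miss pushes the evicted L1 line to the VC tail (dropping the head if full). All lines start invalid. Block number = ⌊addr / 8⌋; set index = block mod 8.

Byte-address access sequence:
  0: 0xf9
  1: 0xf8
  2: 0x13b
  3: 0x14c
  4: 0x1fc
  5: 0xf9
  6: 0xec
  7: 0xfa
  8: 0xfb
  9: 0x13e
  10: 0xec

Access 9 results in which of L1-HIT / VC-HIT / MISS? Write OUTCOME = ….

OUTCOME = VC-HIT

0: 0xf9 (blk 31, set 7) → MISS  vc=[]
1: 0xf8 (blk 31, set 7) → L1-HIT  vc=[]
2: 0x13b (blk 39, set 7) → MISS  vc=[31]
3: 0x14c (blk 41, set 1) → MISS  vc=[31]
4: 0x1fc (blk 63, set 7) → MISS  vc=[31, 39]
5: 0xf9 (blk 31, set 7) → VC-HIT  vc=[63, 39]
6: 0xec (blk 29, set 5) → MISS  vc=[63, 39]
7: 0xfa (blk 31, set 7) → L1-HIT  vc=[63, 39]
8: 0xfb (blk 31, set 7) → L1-HIT  vc=[63, 39]
9: 0x13e (blk 39, set 7) → VC-HIT  vc=[63, 31]
10: 0xec (blk 29, set 5) → L1-HIT  vc=[63, 31]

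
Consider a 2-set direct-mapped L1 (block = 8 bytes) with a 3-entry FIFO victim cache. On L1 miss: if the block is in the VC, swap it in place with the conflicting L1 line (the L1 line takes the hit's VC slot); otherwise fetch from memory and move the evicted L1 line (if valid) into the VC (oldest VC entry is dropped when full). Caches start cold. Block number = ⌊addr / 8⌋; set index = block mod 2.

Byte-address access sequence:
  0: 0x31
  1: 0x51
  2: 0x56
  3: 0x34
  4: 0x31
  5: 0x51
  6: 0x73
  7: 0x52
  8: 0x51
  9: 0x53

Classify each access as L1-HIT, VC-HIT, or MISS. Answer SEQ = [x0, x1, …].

SEQ = [MISS, MISS, L1-HIT, VC-HIT, L1-HIT, VC-HIT, MISS, VC-HIT, L1-HIT, L1-HIT]

  [0] addr=0x31 blk=6 s=0: MISS | VC []
  [1] addr=0x51 blk=10 s=0: MISS | VC [6]
  [2] addr=0x56 blk=10 s=0: L1-HIT | VC [6]
  [3] addr=0x34 blk=6 s=0: VC-HIT | VC [10]
  [4] addr=0x31 blk=6 s=0: L1-HIT | VC [10]
  [5] addr=0x51 blk=10 s=0: VC-HIT | VC [6]
  [6] addr=0x73 blk=14 s=0: MISS | VC [6, 10]
  [7] addr=0x52 blk=10 s=0: VC-HIT | VC [6, 14]
  [8] addr=0x51 blk=10 s=0: L1-HIT | VC [6, 14]
  [9] addr=0x53 blk=10 s=0: L1-HIT | VC [6, 14]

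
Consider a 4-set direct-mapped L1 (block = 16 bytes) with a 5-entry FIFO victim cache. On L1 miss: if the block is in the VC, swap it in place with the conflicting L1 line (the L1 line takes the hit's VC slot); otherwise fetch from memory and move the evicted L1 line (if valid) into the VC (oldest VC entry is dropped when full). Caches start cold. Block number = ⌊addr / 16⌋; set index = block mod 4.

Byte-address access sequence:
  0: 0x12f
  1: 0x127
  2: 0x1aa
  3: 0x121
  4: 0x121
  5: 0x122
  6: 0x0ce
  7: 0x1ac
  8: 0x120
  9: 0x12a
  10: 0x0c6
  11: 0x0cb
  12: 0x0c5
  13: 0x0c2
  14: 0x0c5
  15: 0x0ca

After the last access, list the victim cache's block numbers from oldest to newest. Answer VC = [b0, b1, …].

VC = [26]

  [0] addr=0x12f blk=18 s=2: MISS | VC []
  [1] addr=0x127 blk=18 s=2: L1-HIT | VC []
  [2] addr=0x1aa blk=26 s=2: MISS | VC [18]
  [3] addr=0x121 blk=18 s=2: VC-HIT | VC [26]
  [4] addr=0x121 blk=18 s=2: L1-HIT | VC [26]
  [5] addr=0x122 blk=18 s=2: L1-HIT | VC [26]
  [6] addr=0xce blk=12 s=0: MISS | VC [26]
  [7] addr=0x1ac blk=26 s=2: VC-HIT | VC [18]
  [8] addr=0x120 blk=18 s=2: VC-HIT | VC [26]
  [9] addr=0x12a blk=18 s=2: L1-HIT | VC [26]
  [10] addr=0xc6 blk=12 s=0: L1-HIT | VC [26]
  [11] addr=0xcb blk=12 s=0: L1-HIT | VC [26]
  [12] addr=0xc5 blk=12 s=0: L1-HIT | VC [26]
  [13] addr=0xc2 blk=12 s=0: L1-HIT | VC [26]
  [14] addr=0xc5 blk=12 s=0: L1-HIT | VC [26]
  [15] addr=0xca blk=12 s=0: L1-HIT | VC [26]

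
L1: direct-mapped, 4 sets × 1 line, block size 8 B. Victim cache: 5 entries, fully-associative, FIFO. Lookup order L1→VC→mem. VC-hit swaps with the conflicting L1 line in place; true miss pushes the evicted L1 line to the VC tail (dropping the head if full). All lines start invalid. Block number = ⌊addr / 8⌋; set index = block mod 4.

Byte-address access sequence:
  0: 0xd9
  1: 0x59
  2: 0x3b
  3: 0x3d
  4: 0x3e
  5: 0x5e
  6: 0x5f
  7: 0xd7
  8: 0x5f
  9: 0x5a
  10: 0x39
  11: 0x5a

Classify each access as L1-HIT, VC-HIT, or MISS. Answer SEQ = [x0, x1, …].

#0 0xd9→b27/s3 MISS; vc=[]
#1 0x59→b11/s3 MISS; vc=[27]
#2 0x3b→b7/s3 MISS; vc=[27,11]
#3 0x3d→b7/s3 L1-HIT; vc=[27,11]
#4 0x3e→b7/s3 L1-HIT; vc=[27,11]
#5 0x5e→b11/s3 VC-HIT; vc=[27,7]
#6 0x5f→b11/s3 L1-HIT; vc=[27,7]
#7 0xd7→b26/s2 MISS; vc=[27,7]
#8 0x5f→b11/s3 L1-HIT; vc=[27,7]
#9 0x5a→b11/s3 L1-HIT; vc=[27,7]
#10 0x39→b7/s3 VC-HIT; vc=[27,11]
#11 0x5a→b11/s3 VC-HIT; vc=[27,7]

SEQ = [MISS, MISS, MISS, L1-HIT, L1-HIT, VC-HIT, L1-HIT, MISS, L1-HIT, L1-HIT, VC-HIT, VC-HIT]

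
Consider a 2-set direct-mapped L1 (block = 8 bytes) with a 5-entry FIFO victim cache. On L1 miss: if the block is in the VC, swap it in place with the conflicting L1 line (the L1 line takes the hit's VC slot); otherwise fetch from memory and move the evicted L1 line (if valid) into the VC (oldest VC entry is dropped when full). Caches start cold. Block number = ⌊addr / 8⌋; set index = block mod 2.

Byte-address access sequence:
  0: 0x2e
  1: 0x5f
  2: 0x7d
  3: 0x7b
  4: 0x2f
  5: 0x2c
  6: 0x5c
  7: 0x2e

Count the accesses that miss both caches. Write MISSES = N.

#0 0x2e→b5/s1 MISS; vc=[]
#1 0x5f→b11/s1 MISS; vc=[5]
#2 0x7d→b15/s1 MISS; vc=[5,11]
#3 0x7b→b15/s1 L1-HIT; vc=[5,11]
#4 0x2f→b5/s1 VC-HIT; vc=[15,11]
#5 0x2c→b5/s1 L1-HIT; vc=[15,11]
#6 0x5c→b11/s1 VC-HIT; vc=[15,5]
#7 0x2e→b5/s1 VC-HIT; vc=[15,11]

MISSES = 3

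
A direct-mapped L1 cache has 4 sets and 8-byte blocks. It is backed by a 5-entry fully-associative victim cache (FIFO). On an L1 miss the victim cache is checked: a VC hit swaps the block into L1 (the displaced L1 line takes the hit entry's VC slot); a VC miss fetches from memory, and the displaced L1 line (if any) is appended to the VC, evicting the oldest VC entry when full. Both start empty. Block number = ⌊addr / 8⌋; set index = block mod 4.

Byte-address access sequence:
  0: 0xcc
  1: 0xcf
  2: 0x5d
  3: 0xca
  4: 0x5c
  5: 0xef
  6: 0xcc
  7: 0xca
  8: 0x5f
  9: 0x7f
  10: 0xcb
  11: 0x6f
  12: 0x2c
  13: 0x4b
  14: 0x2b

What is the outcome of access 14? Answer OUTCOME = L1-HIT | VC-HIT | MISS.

OUTCOME = VC-HIT

  [0] addr=0xcc blk=25 s=1: MISS | VC []
  [1] addr=0xcf blk=25 s=1: L1-HIT | VC []
  [2] addr=0x5d blk=11 s=3: MISS | VC []
  [3] addr=0xca blk=25 s=1: L1-HIT | VC []
  [4] addr=0x5c blk=11 s=3: L1-HIT | VC []
  [5] addr=0xef blk=29 s=1: MISS | VC [25]
  [6] addr=0xcc blk=25 s=1: VC-HIT | VC [29]
  [7] addr=0xca blk=25 s=1: L1-HIT | VC [29]
  [8] addr=0x5f blk=11 s=3: L1-HIT | VC [29]
  [9] addr=0x7f blk=15 s=3: MISS | VC [29, 11]
  [10] addr=0xcb blk=25 s=1: L1-HIT | VC [29, 11]
  [11] addr=0x6f blk=13 s=1: MISS | VC [29, 11, 25]
  [12] addr=0x2c blk=5 s=1: MISS | VC [29, 11, 25, 13]
  [13] addr=0x4b blk=9 s=1: MISS | VC [29, 11, 25, 13, 5]
  [14] addr=0x2b blk=5 s=1: VC-HIT | VC [29, 11, 25, 13, 9]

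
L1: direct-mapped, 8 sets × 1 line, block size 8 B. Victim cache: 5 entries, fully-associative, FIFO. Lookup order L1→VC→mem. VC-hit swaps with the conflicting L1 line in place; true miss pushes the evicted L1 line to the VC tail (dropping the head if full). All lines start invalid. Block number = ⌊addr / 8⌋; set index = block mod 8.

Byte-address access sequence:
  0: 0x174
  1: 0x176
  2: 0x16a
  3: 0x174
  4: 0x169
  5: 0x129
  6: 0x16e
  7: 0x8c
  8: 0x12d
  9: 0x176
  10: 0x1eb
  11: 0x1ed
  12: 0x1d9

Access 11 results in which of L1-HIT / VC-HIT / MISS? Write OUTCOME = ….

  [0] addr=0x174 blk=46 s=6: MISS | VC []
  [1] addr=0x176 blk=46 s=6: L1-HIT | VC []
  [2] addr=0x16a blk=45 s=5: MISS | VC []
  [3] addr=0x174 blk=46 s=6: L1-HIT | VC []
  [4] addr=0x169 blk=45 s=5: L1-HIT | VC []
  [5] addr=0x129 blk=37 s=5: MISS | VC [45]
  [6] addr=0x16e blk=45 s=5: VC-HIT | VC [37]
  [7] addr=0x8c blk=17 s=1: MISS | VC [37]
  [8] addr=0x12d blk=37 s=5: VC-HIT | VC [45]
  [9] addr=0x176 blk=46 s=6: L1-HIT | VC [45]
  [10] addr=0x1eb blk=61 s=5: MISS | VC [45, 37]
  [11] addr=0x1ed blk=61 s=5: L1-HIT | VC [45, 37]
  [12] addr=0x1d9 blk=59 s=3: MISS | VC [45, 37]

OUTCOME = L1-HIT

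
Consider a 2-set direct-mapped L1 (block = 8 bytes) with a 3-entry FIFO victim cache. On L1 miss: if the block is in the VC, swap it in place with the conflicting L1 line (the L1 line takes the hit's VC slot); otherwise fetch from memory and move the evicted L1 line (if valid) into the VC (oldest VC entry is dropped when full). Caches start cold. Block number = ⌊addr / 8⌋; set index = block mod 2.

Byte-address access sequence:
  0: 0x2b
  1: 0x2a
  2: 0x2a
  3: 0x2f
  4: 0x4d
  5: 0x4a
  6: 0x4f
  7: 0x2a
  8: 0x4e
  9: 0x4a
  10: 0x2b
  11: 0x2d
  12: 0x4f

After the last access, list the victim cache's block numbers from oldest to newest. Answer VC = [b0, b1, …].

#0 0x2b→b5/s1 MISS; vc=[]
#1 0x2a→b5/s1 L1-HIT; vc=[]
#2 0x2a→b5/s1 L1-HIT; vc=[]
#3 0x2f→b5/s1 L1-HIT; vc=[]
#4 0x4d→b9/s1 MISS; vc=[5]
#5 0x4a→b9/s1 L1-HIT; vc=[5]
#6 0x4f→b9/s1 L1-HIT; vc=[5]
#7 0x2a→b5/s1 VC-HIT; vc=[9]
#8 0x4e→b9/s1 VC-HIT; vc=[5]
#9 0x4a→b9/s1 L1-HIT; vc=[5]
#10 0x2b→b5/s1 VC-HIT; vc=[9]
#11 0x2d→b5/s1 L1-HIT; vc=[9]
#12 0x4f→b9/s1 VC-HIT; vc=[5]

VC = [5]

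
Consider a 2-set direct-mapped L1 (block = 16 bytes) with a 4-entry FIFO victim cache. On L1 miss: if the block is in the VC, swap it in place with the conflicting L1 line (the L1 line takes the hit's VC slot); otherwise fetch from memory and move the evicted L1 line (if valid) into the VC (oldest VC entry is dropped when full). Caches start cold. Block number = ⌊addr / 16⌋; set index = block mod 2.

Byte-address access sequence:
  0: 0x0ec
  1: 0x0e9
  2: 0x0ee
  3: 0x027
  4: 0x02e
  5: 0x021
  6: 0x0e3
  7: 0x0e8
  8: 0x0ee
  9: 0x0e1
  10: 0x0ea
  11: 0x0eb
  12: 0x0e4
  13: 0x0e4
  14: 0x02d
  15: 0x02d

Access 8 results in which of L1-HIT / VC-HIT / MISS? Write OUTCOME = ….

OUTCOME = L1-HIT

0: 0xec (blk 14, set 0) → MISS  vc=[]
1: 0xe9 (blk 14, set 0) → L1-HIT  vc=[]
2: 0xee (blk 14, set 0) → L1-HIT  vc=[]
3: 0x27 (blk 2, set 0) → MISS  vc=[14]
4: 0x2e (blk 2, set 0) → L1-HIT  vc=[14]
5: 0x21 (blk 2, set 0) → L1-HIT  vc=[14]
6: 0xe3 (blk 14, set 0) → VC-HIT  vc=[2]
7: 0xe8 (blk 14, set 0) → L1-HIT  vc=[2]
8: 0xee (blk 14, set 0) → L1-HIT  vc=[2]
9: 0xe1 (blk 14, set 0) → L1-HIT  vc=[2]
10: 0xea (blk 14, set 0) → L1-HIT  vc=[2]
11: 0xeb (blk 14, set 0) → L1-HIT  vc=[2]
12: 0xe4 (blk 14, set 0) → L1-HIT  vc=[2]
13: 0xe4 (blk 14, set 0) → L1-HIT  vc=[2]
14: 0x2d (blk 2, set 0) → VC-HIT  vc=[14]
15: 0x2d (blk 2, set 0) → L1-HIT  vc=[14]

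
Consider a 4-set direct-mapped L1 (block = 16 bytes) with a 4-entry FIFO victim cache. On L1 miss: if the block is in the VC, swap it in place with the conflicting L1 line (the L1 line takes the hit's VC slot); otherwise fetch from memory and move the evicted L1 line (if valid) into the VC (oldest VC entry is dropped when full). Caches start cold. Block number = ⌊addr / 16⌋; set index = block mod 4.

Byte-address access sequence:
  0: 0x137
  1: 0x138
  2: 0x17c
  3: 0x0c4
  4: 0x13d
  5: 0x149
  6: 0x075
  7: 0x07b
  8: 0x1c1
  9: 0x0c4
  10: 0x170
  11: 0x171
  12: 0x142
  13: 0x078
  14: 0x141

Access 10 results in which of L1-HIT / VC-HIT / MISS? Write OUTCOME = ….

0: 0x137 (blk 19, set 3) → MISS  vc=[]
1: 0x138 (blk 19, set 3) → L1-HIT  vc=[]
2: 0x17c (blk 23, set 3) → MISS  vc=[19]
3: 0xc4 (blk 12, set 0) → MISS  vc=[19]
4: 0x13d (blk 19, set 3) → VC-HIT  vc=[23]
5: 0x149 (blk 20, set 0) → MISS  vc=[23, 12]
6: 0x75 (blk 7, set 3) → MISS  vc=[23, 12, 19]
7: 0x7b (blk 7, set 3) → L1-HIT  vc=[23, 12, 19]
8: 0x1c1 (blk 28, set 0) → MISS  vc=[23, 12, 19, 20]
9: 0xc4 (blk 12, set 0) → VC-HIT  vc=[23, 28, 19, 20]
10: 0x170 (blk 23, set 3) → VC-HIT  vc=[7, 28, 19, 20]
11: 0x171 (blk 23, set 3) → L1-HIT  vc=[7, 28, 19, 20]
12: 0x142 (blk 20, set 0) → VC-HIT  vc=[7, 28, 19, 12]
13: 0x78 (blk 7, set 3) → VC-HIT  vc=[23, 28, 19, 12]
14: 0x141 (blk 20, set 0) → L1-HIT  vc=[23, 28, 19, 12]

OUTCOME = VC-HIT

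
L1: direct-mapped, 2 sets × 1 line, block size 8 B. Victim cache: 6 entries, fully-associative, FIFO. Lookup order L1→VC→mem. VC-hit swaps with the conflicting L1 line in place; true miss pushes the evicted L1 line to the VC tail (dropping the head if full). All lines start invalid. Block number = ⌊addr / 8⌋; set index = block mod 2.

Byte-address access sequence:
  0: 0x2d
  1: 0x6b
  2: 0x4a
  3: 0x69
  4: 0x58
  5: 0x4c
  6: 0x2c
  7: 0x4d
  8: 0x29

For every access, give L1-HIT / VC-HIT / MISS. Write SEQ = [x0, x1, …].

SEQ = [MISS, MISS, MISS, VC-HIT, MISS, VC-HIT, VC-HIT, VC-HIT, VC-HIT]

#0 0x2d→b5/s1 MISS; vc=[]
#1 0x6b→b13/s1 MISS; vc=[5]
#2 0x4a→b9/s1 MISS; vc=[5,13]
#3 0x69→b13/s1 VC-HIT; vc=[5,9]
#4 0x58→b11/s1 MISS; vc=[5,9,13]
#5 0x4c→b9/s1 VC-HIT; vc=[5,11,13]
#6 0x2c→b5/s1 VC-HIT; vc=[9,11,13]
#7 0x4d→b9/s1 VC-HIT; vc=[5,11,13]
#8 0x29→b5/s1 VC-HIT; vc=[9,11,13]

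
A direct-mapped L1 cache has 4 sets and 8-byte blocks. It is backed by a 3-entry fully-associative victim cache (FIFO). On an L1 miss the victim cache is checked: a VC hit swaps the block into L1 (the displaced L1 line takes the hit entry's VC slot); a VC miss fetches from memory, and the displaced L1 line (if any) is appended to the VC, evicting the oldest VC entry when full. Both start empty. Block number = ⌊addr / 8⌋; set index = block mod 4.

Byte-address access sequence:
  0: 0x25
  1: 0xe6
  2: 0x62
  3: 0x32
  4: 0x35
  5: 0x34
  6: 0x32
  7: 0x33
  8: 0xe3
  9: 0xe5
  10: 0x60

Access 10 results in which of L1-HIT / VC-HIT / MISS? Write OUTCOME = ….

0: 0x25 (blk 4, set 0) → MISS  vc=[]
1: 0xe6 (blk 28, set 0) → MISS  vc=[4]
2: 0x62 (blk 12, set 0) → MISS  vc=[4, 28]
3: 0x32 (blk 6, set 2) → MISS  vc=[4, 28]
4: 0x35 (blk 6, set 2) → L1-HIT  vc=[4, 28]
5: 0x34 (blk 6, set 2) → L1-HIT  vc=[4, 28]
6: 0x32 (blk 6, set 2) → L1-HIT  vc=[4, 28]
7: 0x33 (blk 6, set 2) → L1-HIT  vc=[4, 28]
8: 0xe3 (blk 28, set 0) → VC-HIT  vc=[4, 12]
9: 0xe5 (blk 28, set 0) → L1-HIT  vc=[4, 12]
10: 0x60 (blk 12, set 0) → VC-HIT  vc=[4, 28]

OUTCOME = VC-HIT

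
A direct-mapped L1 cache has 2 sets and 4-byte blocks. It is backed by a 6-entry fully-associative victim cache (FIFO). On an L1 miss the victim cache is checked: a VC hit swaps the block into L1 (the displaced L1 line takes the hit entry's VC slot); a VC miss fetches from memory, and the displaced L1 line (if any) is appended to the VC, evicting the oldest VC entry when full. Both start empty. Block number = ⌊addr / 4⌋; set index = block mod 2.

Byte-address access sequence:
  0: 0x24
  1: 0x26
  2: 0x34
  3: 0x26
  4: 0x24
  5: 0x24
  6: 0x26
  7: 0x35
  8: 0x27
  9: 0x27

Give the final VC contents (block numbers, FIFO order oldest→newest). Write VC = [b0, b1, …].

  [0] addr=0x24 blk=9 s=1: MISS | VC []
  [1] addr=0x26 blk=9 s=1: L1-HIT | VC []
  [2] addr=0x34 blk=13 s=1: MISS | VC [9]
  [3] addr=0x26 blk=9 s=1: VC-HIT | VC [13]
  [4] addr=0x24 blk=9 s=1: L1-HIT | VC [13]
  [5] addr=0x24 blk=9 s=1: L1-HIT | VC [13]
  [6] addr=0x26 blk=9 s=1: L1-HIT | VC [13]
  [7] addr=0x35 blk=13 s=1: VC-HIT | VC [9]
  [8] addr=0x27 blk=9 s=1: VC-HIT | VC [13]
  [9] addr=0x27 blk=9 s=1: L1-HIT | VC [13]

VC = [13]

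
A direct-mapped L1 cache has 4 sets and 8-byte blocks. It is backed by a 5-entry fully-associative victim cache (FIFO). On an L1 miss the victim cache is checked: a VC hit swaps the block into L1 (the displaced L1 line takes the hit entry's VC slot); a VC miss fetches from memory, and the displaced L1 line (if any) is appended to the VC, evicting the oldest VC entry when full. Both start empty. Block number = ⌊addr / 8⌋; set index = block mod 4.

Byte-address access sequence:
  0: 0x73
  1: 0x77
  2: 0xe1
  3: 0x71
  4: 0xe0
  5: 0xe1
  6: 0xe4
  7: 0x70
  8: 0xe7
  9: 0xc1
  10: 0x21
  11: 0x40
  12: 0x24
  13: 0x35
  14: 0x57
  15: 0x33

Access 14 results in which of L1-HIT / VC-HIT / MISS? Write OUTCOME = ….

OUTCOME = MISS

0: 0x73 (blk 14, set 2) → MISS  vc=[]
1: 0x77 (blk 14, set 2) → L1-HIT  vc=[]
2: 0xe1 (blk 28, set 0) → MISS  vc=[]
3: 0x71 (blk 14, set 2) → L1-HIT  vc=[]
4: 0xe0 (blk 28, set 0) → L1-HIT  vc=[]
5: 0xe1 (blk 28, set 0) → L1-HIT  vc=[]
6: 0xe4 (blk 28, set 0) → L1-HIT  vc=[]
7: 0x70 (blk 14, set 2) → L1-HIT  vc=[]
8: 0xe7 (blk 28, set 0) → L1-HIT  vc=[]
9: 0xc1 (blk 24, set 0) → MISS  vc=[28]
10: 0x21 (blk 4, set 0) → MISS  vc=[28, 24]
11: 0x40 (blk 8, set 0) → MISS  vc=[28, 24, 4]
12: 0x24 (blk 4, set 0) → VC-HIT  vc=[28, 24, 8]
13: 0x35 (blk 6, set 2) → MISS  vc=[28, 24, 8, 14]
14: 0x57 (blk 10, set 2) → MISS  vc=[28, 24, 8, 14, 6]
15: 0x33 (blk 6, set 2) → VC-HIT  vc=[28, 24, 8, 14, 10]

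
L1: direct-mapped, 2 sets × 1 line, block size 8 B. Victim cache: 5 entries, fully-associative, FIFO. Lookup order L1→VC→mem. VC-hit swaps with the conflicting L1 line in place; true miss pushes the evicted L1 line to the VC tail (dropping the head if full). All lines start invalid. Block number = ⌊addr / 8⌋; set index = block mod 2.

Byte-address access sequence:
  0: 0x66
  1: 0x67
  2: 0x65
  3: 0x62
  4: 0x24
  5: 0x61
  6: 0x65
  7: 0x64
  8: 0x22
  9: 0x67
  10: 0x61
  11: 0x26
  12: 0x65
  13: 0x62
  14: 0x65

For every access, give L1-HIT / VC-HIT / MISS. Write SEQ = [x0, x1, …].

  [0] addr=0x66 blk=12 s=0: MISS | VC []
  [1] addr=0x67 blk=12 s=0: L1-HIT | VC []
  [2] addr=0x65 blk=12 s=0: L1-HIT | VC []
  [3] addr=0x62 blk=12 s=0: L1-HIT | VC []
  [4] addr=0x24 blk=4 s=0: MISS | VC [12]
  [5] addr=0x61 blk=12 s=0: VC-HIT | VC [4]
  [6] addr=0x65 blk=12 s=0: L1-HIT | VC [4]
  [7] addr=0x64 blk=12 s=0: L1-HIT | VC [4]
  [8] addr=0x22 blk=4 s=0: VC-HIT | VC [12]
  [9] addr=0x67 blk=12 s=0: VC-HIT | VC [4]
  [10] addr=0x61 blk=12 s=0: L1-HIT | VC [4]
  [11] addr=0x26 blk=4 s=0: VC-HIT | VC [12]
  [12] addr=0x65 blk=12 s=0: VC-HIT | VC [4]
  [13] addr=0x62 blk=12 s=0: L1-HIT | VC [4]
  [14] addr=0x65 blk=12 s=0: L1-HIT | VC [4]

SEQ = [MISS, L1-HIT, L1-HIT, L1-HIT, MISS, VC-HIT, L1-HIT, L1-HIT, VC-HIT, VC-HIT, L1-HIT, VC-HIT, VC-HIT, L1-HIT, L1-HIT]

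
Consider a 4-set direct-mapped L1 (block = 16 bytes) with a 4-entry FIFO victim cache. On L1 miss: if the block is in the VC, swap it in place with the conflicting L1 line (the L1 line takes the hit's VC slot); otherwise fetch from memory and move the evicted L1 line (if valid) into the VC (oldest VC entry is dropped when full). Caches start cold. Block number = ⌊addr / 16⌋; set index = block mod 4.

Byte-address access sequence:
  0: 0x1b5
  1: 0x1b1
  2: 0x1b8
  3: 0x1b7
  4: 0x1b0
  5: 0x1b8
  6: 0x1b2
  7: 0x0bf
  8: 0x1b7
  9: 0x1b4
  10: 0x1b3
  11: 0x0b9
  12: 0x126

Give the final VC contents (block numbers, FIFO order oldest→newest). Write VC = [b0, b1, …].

  [0] addr=0x1b5 blk=27 s=3: MISS | VC []
  [1] addr=0x1b1 blk=27 s=3: L1-HIT | VC []
  [2] addr=0x1b8 blk=27 s=3: L1-HIT | VC []
  [3] addr=0x1b7 blk=27 s=3: L1-HIT | VC []
  [4] addr=0x1b0 blk=27 s=3: L1-HIT | VC []
  [5] addr=0x1b8 blk=27 s=3: L1-HIT | VC []
  [6] addr=0x1b2 blk=27 s=3: L1-HIT | VC []
  [7] addr=0xbf blk=11 s=3: MISS | VC [27]
  [8] addr=0x1b7 blk=27 s=3: VC-HIT | VC [11]
  [9] addr=0x1b4 blk=27 s=3: L1-HIT | VC [11]
  [10] addr=0x1b3 blk=27 s=3: L1-HIT | VC [11]
  [11] addr=0xb9 blk=11 s=3: VC-HIT | VC [27]
  [12] addr=0x126 blk=18 s=2: MISS | VC [27]

VC = [27]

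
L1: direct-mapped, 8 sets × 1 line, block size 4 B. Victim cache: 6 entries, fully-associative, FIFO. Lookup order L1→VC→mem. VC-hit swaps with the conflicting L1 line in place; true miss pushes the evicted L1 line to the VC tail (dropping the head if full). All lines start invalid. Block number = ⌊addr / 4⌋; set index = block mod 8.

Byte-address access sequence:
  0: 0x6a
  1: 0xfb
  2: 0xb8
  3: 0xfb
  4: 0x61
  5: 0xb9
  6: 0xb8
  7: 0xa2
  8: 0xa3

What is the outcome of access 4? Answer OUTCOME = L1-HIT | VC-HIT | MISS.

OUTCOME = MISS

0: 0x6a (blk 26, set 2) → MISS  vc=[]
1: 0xfb (blk 62, set 6) → MISS  vc=[]
2: 0xb8 (blk 46, set 6) → MISS  vc=[62]
3: 0xfb (blk 62, set 6) → VC-HIT  vc=[46]
4: 0x61 (blk 24, set 0) → MISS  vc=[46]
5: 0xb9 (blk 46, set 6) → VC-HIT  vc=[62]
6: 0xb8 (blk 46, set 6) → L1-HIT  vc=[62]
7: 0xa2 (blk 40, set 0) → MISS  vc=[62, 24]
8: 0xa3 (blk 40, set 0) → L1-HIT  vc=[62, 24]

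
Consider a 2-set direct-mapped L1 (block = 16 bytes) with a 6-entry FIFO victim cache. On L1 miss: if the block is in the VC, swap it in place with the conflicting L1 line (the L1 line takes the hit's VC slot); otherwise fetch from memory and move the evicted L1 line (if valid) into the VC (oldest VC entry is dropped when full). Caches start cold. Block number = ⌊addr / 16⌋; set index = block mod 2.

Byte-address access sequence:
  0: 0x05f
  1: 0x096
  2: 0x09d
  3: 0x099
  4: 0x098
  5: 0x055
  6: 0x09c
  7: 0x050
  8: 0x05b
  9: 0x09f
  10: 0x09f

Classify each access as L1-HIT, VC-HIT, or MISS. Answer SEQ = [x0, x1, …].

0: 0x5f (blk 5, set 1) → MISS  vc=[]
1: 0x96 (blk 9, set 1) → MISS  vc=[5]
2: 0x9d (blk 9, set 1) → L1-HIT  vc=[5]
3: 0x99 (blk 9, set 1) → L1-HIT  vc=[5]
4: 0x98 (blk 9, set 1) → L1-HIT  vc=[5]
5: 0x55 (blk 5, set 1) → VC-HIT  vc=[9]
6: 0x9c (blk 9, set 1) → VC-HIT  vc=[5]
7: 0x50 (blk 5, set 1) → VC-HIT  vc=[9]
8: 0x5b (blk 5, set 1) → L1-HIT  vc=[9]
9: 0x9f (blk 9, set 1) → VC-HIT  vc=[5]
10: 0x9f (blk 9, set 1) → L1-HIT  vc=[5]

SEQ = [MISS, MISS, L1-HIT, L1-HIT, L1-HIT, VC-HIT, VC-HIT, VC-HIT, L1-HIT, VC-HIT, L1-HIT]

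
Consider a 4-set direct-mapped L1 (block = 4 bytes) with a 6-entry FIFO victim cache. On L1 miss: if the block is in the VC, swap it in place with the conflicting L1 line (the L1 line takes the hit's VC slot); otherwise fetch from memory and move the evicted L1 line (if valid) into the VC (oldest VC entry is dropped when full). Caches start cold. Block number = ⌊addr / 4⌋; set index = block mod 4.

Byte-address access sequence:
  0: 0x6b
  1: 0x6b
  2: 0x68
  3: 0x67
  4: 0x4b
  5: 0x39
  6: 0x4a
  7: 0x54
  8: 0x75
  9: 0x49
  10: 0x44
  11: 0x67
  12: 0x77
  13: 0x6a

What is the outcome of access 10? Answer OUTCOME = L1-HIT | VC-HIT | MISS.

OUTCOME = MISS

0: 0x6b (blk 26, set 2) → MISS  vc=[]
1: 0x6b (blk 26, set 2) → L1-HIT  vc=[]
2: 0x68 (blk 26, set 2) → L1-HIT  vc=[]
3: 0x67 (blk 25, set 1) → MISS  vc=[]
4: 0x4b (blk 18, set 2) → MISS  vc=[26]
5: 0x39 (blk 14, set 2) → MISS  vc=[26, 18]
6: 0x4a (blk 18, set 2) → VC-HIT  vc=[26, 14]
7: 0x54 (blk 21, set 1) → MISS  vc=[26, 14, 25]
8: 0x75 (blk 29, set 1) → MISS  vc=[26, 14, 25, 21]
9: 0x49 (blk 18, set 2) → L1-HIT  vc=[26, 14, 25, 21]
10: 0x44 (blk 17, set 1) → MISS  vc=[26, 14, 25, 21, 29]
11: 0x67 (blk 25, set 1) → VC-HIT  vc=[26, 14, 17, 21, 29]
12: 0x77 (blk 29, set 1) → VC-HIT  vc=[26, 14, 17, 21, 25]
13: 0x6a (blk 26, set 2) → VC-HIT  vc=[18, 14, 17, 21, 25]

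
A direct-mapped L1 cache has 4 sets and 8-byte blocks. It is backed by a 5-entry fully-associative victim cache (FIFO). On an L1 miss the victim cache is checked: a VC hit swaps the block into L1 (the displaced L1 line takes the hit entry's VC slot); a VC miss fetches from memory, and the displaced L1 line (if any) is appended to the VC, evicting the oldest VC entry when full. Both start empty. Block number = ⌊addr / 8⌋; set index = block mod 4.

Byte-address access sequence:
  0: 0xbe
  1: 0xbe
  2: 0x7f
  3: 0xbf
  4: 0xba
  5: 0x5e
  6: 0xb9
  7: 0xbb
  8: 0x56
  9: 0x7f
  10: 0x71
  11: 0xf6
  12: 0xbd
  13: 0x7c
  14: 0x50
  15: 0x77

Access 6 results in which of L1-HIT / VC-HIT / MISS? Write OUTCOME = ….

  [0] addr=0xbe blk=23 s=3: MISS | VC []
  [1] addr=0xbe blk=23 s=3: L1-HIT | VC []
  [2] addr=0x7f blk=15 s=3: MISS | VC [23]
  [3] addr=0xbf blk=23 s=3: VC-HIT | VC [15]
  [4] addr=0xba blk=23 s=3: L1-HIT | VC [15]
  [5] addr=0x5e blk=11 s=3: MISS | VC [15, 23]
  [6] addr=0xb9 blk=23 s=3: VC-HIT | VC [15, 11]
  [7] addr=0xbb blk=23 s=3: L1-HIT | VC [15, 11]
  [8] addr=0x56 blk=10 s=2: MISS | VC [15, 11]
  [9] addr=0x7f blk=15 s=3: VC-HIT | VC [23, 11]
  [10] addr=0x71 blk=14 s=2: MISS | VC [23, 11, 10]
  [11] addr=0xf6 blk=30 s=2: MISS | VC [23, 11, 10, 14]
  [12] addr=0xbd blk=23 s=3: VC-HIT | VC [15, 11, 10, 14]
  [13] addr=0x7c blk=15 s=3: VC-HIT | VC [23, 11, 10, 14]
  [14] addr=0x50 blk=10 s=2: VC-HIT | VC [23, 11, 30, 14]
  [15] addr=0x77 blk=14 s=2: VC-HIT | VC [23, 11, 30, 10]

OUTCOME = VC-HIT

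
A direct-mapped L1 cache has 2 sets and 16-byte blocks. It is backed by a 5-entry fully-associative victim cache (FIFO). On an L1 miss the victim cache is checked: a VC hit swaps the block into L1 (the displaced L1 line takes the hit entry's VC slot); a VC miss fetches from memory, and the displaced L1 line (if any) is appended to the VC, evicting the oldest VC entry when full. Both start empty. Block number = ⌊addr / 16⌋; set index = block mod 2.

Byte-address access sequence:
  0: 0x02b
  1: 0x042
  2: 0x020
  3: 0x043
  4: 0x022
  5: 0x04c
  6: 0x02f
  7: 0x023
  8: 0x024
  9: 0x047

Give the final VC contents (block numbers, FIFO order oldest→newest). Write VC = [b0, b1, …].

0: 0x2b (blk 2, set 0) → MISS  vc=[]
1: 0x42 (blk 4, set 0) → MISS  vc=[2]
2: 0x20 (blk 2, set 0) → VC-HIT  vc=[4]
3: 0x43 (blk 4, set 0) → VC-HIT  vc=[2]
4: 0x22 (blk 2, set 0) → VC-HIT  vc=[4]
5: 0x4c (blk 4, set 0) → VC-HIT  vc=[2]
6: 0x2f (blk 2, set 0) → VC-HIT  vc=[4]
7: 0x23 (blk 2, set 0) → L1-HIT  vc=[4]
8: 0x24 (blk 2, set 0) → L1-HIT  vc=[4]
9: 0x47 (blk 4, set 0) → VC-HIT  vc=[2]

VC = [2]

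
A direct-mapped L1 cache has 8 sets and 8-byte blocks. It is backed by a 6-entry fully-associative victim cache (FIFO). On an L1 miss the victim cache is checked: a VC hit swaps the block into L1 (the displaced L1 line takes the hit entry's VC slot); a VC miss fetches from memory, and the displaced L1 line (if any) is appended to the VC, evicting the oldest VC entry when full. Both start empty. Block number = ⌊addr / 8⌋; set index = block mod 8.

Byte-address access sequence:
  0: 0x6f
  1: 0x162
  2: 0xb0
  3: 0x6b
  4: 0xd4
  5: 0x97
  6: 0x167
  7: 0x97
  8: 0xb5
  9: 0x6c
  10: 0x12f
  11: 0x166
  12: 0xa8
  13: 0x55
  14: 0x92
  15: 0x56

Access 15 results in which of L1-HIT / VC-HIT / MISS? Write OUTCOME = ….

OUTCOME = VC-HIT

  [0] addr=0x6f blk=13 s=5: MISS | VC []
  [1] addr=0x162 blk=44 s=4: MISS | VC []
  [2] addr=0xb0 blk=22 s=6: MISS | VC []
  [3] addr=0x6b blk=13 s=5: L1-HIT | VC []
  [4] addr=0xd4 blk=26 s=2: MISS | VC []
  [5] addr=0x97 blk=18 s=2: MISS | VC [26]
  [6] addr=0x167 blk=44 s=4: L1-HIT | VC [26]
  [7] addr=0x97 blk=18 s=2: L1-HIT | VC [26]
  [8] addr=0xb5 blk=22 s=6: L1-HIT | VC [26]
  [9] addr=0x6c blk=13 s=5: L1-HIT | VC [26]
  [10] addr=0x12f blk=37 s=5: MISS | VC [26, 13]
  [11] addr=0x166 blk=44 s=4: L1-HIT | VC [26, 13]
  [12] addr=0xa8 blk=21 s=5: MISS | VC [26, 13, 37]
  [13] addr=0x55 blk=10 s=2: MISS | VC [26, 13, 37, 18]
  [14] addr=0x92 blk=18 s=2: VC-HIT | VC [26, 13, 37, 10]
  [15] addr=0x56 blk=10 s=2: VC-HIT | VC [26, 13, 37, 18]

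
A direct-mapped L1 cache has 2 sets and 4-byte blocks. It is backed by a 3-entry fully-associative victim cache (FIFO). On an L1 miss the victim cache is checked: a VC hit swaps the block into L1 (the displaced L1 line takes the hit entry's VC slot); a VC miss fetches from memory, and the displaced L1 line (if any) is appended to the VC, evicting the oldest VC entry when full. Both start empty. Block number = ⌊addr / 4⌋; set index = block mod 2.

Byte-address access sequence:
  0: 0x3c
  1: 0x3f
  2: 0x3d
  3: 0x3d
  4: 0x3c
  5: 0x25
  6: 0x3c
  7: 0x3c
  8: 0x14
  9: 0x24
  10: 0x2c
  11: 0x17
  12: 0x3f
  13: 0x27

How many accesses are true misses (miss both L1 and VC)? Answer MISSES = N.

MISSES = 4

  [0] addr=0x3c blk=15 s=1: MISS | VC []
  [1] addr=0x3f blk=15 s=1: L1-HIT | VC []
  [2] addr=0x3d blk=15 s=1: L1-HIT | VC []
  [3] addr=0x3d blk=15 s=1: L1-HIT | VC []
  [4] addr=0x3c blk=15 s=1: L1-HIT | VC []
  [5] addr=0x25 blk=9 s=1: MISS | VC [15]
  [6] addr=0x3c blk=15 s=1: VC-HIT | VC [9]
  [7] addr=0x3c blk=15 s=1: L1-HIT | VC [9]
  [8] addr=0x14 blk=5 s=1: MISS | VC [9, 15]
  [9] addr=0x24 blk=9 s=1: VC-HIT | VC [5, 15]
  [10] addr=0x2c blk=11 s=1: MISS | VC [5, 15, 9]
  [11] addr=0x17 blk=5 s=1: VC-HIT | VC [11, 15, 9]
  [12] addr=0x3f blk=15 s=1: VC-HIT | VC [11, 5, 9]
  [13] addr=0x27 blk=9 s=1: VC-HIT | VC [11, 5, 15]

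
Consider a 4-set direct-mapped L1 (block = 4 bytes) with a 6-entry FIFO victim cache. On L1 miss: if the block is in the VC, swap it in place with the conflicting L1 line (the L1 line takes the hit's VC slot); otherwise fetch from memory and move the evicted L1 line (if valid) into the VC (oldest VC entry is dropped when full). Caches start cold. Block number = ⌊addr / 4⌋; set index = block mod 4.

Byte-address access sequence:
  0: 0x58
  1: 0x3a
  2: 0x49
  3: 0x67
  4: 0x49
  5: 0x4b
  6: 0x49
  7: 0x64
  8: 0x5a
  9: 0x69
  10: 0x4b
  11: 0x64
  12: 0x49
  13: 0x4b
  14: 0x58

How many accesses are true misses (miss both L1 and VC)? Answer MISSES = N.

#0 0x58→b22/s2 MISS; vc=[]
#1 0x3a→b14/s2 MISS; vc=[22]
#2 0x49→b18/s2 MISS; vc=[22,14]
#3 0x67→b25/s1 MISS; vc=[22,14]
#4 0x49→b18/s2 L1-HIT; vc=[22,14]
#5 0x4b→b18/s2 L1-HIT; vc=[22,14]
#6 0x49→b18/s2 L1-HIT; vc=[22,14]
#7 0x64→b25/s1 L1-HIT; vc=[22,14]
#8 0x5a→b22/s2 VC-HIT; vc=[18,14]
#9 0x69→b26/s2 MISS; vc=[18,14,22]
#10 0x4b→b18/s2 VC-HIT; vc=[26,14,22]
#11 0x64→b25/s1 L1-HIT; vc=[26,14,22]
#12 0x49→b18/s2 L1-HIT; vc=[26,14,22]
#13 0x4b→b18/s2 L1-HIT; vc=[26,14,22]
#14 0x58→b22/s2 VC-HIT; vc=[26,14,18]

MISSES = 5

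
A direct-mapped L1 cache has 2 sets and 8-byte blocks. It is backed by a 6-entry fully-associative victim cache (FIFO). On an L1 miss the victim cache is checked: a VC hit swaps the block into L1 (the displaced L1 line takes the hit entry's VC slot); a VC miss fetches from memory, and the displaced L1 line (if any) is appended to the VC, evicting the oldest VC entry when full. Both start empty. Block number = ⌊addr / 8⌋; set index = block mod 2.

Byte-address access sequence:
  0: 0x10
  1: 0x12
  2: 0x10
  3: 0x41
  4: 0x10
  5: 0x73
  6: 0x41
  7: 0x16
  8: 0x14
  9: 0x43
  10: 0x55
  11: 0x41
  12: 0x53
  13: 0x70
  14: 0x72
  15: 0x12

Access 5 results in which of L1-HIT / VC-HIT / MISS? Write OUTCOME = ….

OUTCOME = MISS

  [0] addr=0x10 blk=2 s=0: MISS | VC []
  [1] addr=0x12 blk=2 s=0: L1-HIT | VC []
  [2] addr=0x10 blk=2 s=0: L1-HIT | VC []
  [3] addr=0x41 blk=8 s=0: MISS | VC [2]
  [4] addr=0x10 blk=2 s=0: VC-HIT | VC [8]
  [5] addr=0x73 blk=14 s=0: MISS | VC [8, 2]
  [6] addr=0x41 blk=8 s=0: VC-HIT | VC [14, 2]
  [7] addr=0x16 blk=2 s=0: VC-HIT | VC [14, 8]
  [8] addr=0x14 blk=2 s=0: L1-HIT | VC [14, 8]
  [9] addr=0x43 blk=8 s=0: VC-HIT | VC [14, 2]
  [10] addr=0x55 blk=10 s=0: MISS | VC [14, 2, 8]
  [11] addr=0x41 blk=8 s=0: VC-HIT | VC [14, 2, 10]
  [12] addr=0x53 blk=10 s=0: VC-HIT | VC [14, 2, 8]
  [13] addr=0x70 blk=14 s=0: VC-HIT | VC [10, 2, 8]
  [14] addr=0x72 blk=14 s=0: L1-HIT | VC [10, 2, 8]
  [15] addr=0x12 blk=2 s=0: VC-HIT | VC [10, 14, 8]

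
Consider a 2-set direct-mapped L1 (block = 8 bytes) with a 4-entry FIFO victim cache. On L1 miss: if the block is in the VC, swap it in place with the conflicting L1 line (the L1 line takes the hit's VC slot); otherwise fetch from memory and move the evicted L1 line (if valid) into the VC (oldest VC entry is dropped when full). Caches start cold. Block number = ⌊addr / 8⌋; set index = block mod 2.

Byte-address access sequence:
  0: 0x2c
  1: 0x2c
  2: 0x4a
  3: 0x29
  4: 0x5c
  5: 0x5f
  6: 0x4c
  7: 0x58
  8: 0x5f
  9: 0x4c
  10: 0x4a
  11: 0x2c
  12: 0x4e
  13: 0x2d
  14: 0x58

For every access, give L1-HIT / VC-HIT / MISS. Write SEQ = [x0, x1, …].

SEQ = [MISS, L1-HIT, MISS, VC-HIT, MISS, L1-HIT, VC-HIT, VC-HIT, L1-HIT, VC-HIT, L1-HIT, VC-HIT, VC-HIT, VC-HIT, VC-HIT]

  [0] addr=0x2c blk=5 s=1: MISS | VC []
  [1] addr=0x2c blk=5 s=1: L1-HIT | VC []
  [2] addr=0x4a blk=9 s=1: MISS | VC [5]
  [3] addr=0x29 blk=5 s=1: VC-HIT | VC [9]
  [4] addr=0x5c blk=11 s=1: MISS | VC [9, 5]
  [5] addr=0x5f blk=11 s=1: L1-HIT | VC [9, 5]
  [6] addr=0x4c blk=9 s=1: VC-HIT | VC [11, 5]
  [7] addr=0x58 blk=11 s=1: VC-HIT | VC [9, 5]
  [8] addr=0x5f blk=11 s=1: L1-HIT | VC [9, 5]
  [9] addr=0x4c blk=9 s=1: VC-HIT | VC [11, 5]
  [10] addr=0x4a blk=9 s=1: L1-HIT | VC [11, 5]
  [11] addr=0x2c blk=5 s=1: VC-HIT | VC [11, 9]
  [12] addr=0x4e blk=9 s=1: VC-HIT | VC [11, 5]
  [13] addr=0x2d blk=5 s=1: VC-HIT | VC [11, 9]
  [14] addr=0x58 blk=11 s=1: VC-HIT | VC [5, 9]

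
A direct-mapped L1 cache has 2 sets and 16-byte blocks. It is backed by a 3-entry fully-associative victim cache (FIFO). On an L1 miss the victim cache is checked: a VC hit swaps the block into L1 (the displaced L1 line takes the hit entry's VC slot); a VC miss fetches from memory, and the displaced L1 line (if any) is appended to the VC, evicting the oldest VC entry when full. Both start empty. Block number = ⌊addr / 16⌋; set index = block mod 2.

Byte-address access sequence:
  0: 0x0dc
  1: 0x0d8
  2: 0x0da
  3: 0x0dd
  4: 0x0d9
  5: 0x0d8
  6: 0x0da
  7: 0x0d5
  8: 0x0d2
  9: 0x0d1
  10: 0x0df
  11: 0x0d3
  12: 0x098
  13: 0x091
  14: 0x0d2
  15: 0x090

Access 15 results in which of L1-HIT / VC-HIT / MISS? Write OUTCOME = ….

#0 0xdc→b13/s1 MISS; vc=[]
#1 0xd8→b13/s1 L1-HIT; vc=[]
#2 0xda→b13/s1 L1-HIT; vc=[]
#3 0xdd→b13/s1 L1-HIT; vc=[]
#4 0xd9→b13/s1 L1-HIT; vc=[]
#5 0xd8→b13/s1 L1-HIT; vc=[]
#6 0xda→b13/s1 L1-HIT; vc=[]
#7 0xd5→b13/s1 L1-HIT; vc=[]
#8 0xd2→b13/s1 L1-HIT; vc=[]
#9 0xd1→b13/s1 L1-HIT; vc=[]
#10 0xdf→b13/s1 L1-HIT; vc=[]
#11 0xd3→b13/s1 L1-HIT; vc=[]
#12 0x98→b9/s1 MISS; vc=[13]
#13 0x91→b9/s1 L1-HIT; vc=[13]
#14 0xd2→b13/s1 VC-HIT; vc=[9]
#15 0x90→b9/s1 VC-HIT; vc=[13]

OUTCOME = VC-HIT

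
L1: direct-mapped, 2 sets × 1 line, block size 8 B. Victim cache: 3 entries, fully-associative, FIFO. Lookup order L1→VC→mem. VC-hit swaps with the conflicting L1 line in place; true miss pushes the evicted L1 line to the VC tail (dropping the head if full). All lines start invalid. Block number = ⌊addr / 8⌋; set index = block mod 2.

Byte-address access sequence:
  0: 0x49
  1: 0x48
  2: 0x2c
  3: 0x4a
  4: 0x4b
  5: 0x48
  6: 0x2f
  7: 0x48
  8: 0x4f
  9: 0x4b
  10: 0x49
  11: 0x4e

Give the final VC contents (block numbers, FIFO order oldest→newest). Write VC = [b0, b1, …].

0: 0x49 (blk 9, set 1) → MISS  vc=[]
1: 0x48 (blk 9, set 1) → L1-HIT  vc=[]
2: 0x2c (blk 5, set 1) → MISS  vc=[9]
3: 0x4a (blk 9, set 1) → VC-HIT  vc=[5]
4: 0x4b (blk 9, set 1) → L1-HIT  vc=[5]
5: 0x48 (blk 9, set 1) → L1-HIT  vc=[5]
6: 0x2f (blk 5, set 1) → VC-HIT  vc=[9]
7: 0x48 (blk 9, set 1) → VC-HIT  vc=[5]
8: 0x4f (blk 9, set 1) → L1-HIT  vc=[5]
9: 0x4b (blk 9, set 1) → L1-HIT  vc=[5]
10: 0x49 (blk 9, set 1) → L1-HIT  vc=[5]
11: 0x4e (blk 9, set 1) → L1-HIT  vc=[5]

VC = [5]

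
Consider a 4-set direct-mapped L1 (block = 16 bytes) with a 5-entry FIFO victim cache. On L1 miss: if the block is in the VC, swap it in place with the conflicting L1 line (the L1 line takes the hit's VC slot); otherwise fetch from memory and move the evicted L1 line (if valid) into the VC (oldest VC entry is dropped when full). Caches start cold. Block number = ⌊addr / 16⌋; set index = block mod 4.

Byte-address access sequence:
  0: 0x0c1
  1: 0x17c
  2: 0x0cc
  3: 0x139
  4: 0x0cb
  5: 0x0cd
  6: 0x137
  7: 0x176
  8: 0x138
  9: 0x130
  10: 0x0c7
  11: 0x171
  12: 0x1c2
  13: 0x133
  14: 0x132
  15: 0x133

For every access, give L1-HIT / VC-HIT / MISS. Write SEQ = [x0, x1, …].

SEQ = [MISS, MISS, L1-HIT, MISS, L1-HIT, L1-HIT, L1-HIT, VC-HIT, VC-HIT, L1-HIT, L1-HIT, VC-HIT, MISS, VC-HIT, L1-HIT, L1-HIT]

#0 0xc1→b12/s0 MISS; vc=[]
#1 0x17c→b23/s3 MISS; vc=[]
#2 0xcc→b12/s0 L1-HIT; vc=[]
#3 0x139→b19/s3 MISS; vc=[23]
#4 0xcb→b12/s0 L1-HIT; vc=[23]
#5 0xcd→b12/s0 L1-HIT; vc=[23]
#6 0x137→b19/s3 L1-HIT; vc=[23]
#7 0x176→b23/s3 VC-HIT; vc=[19]
#8 0x138→b19/s3 VC-HIT; vc=[23]
#9 0x130→b19/s3 L1-HIT; vc=[23]
#10 0xc7→b12/s0 L1-HIT; vc=[23]
#11 0x171→b23/s3 VC-HIT; vc=[19]
#12 0x1c2→b28/s0 MISS; vc=[19,12]
#13 0x133→b19/s3 VC-HIT; vc=[23,12]
#14 0x132→b19/s3 L1-HIT; vc=[23,12]
#15 0x133→b19/s3 L1-HIT; vc=[23,12]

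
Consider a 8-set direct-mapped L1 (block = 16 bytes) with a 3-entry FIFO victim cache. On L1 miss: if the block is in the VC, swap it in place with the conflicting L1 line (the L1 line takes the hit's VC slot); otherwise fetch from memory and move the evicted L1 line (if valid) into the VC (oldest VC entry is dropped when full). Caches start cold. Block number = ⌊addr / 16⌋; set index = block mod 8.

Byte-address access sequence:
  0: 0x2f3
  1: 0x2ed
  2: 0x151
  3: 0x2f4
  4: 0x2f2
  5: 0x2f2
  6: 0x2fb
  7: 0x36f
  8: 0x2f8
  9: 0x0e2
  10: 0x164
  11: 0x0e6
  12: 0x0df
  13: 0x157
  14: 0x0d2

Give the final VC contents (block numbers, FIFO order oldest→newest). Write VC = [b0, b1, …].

0: 0x2f3 (blk 47, set 7) → MISS  vc=[]
1: 0x2ed (blk 46, set 6) → MISS  vc=[]
2: 0x151 (blk 21, set 5) → MISS  vc=[]
3: 0x2f4 (blk 47, set 7) → L1-HIT  vc=[]
4: 0x2f2 (blk 47, set 7) → L1-HIT  vc=[]
5: 0x2f2 (blk 47, set 7) → L1-HIT  vc=[]
6: 0x2fb (blk 47, set 7) → L1-HIT  vc=[]
7: 0x36f (blk 54, set 6) → MISS  vc=[46]
8: 0x2f8 (blk 47, set 7) → L1-HIT  vc=[46]
9: 0xe2 (blk 14, set 6) → MISS  vc=[46, 54]
10: 0x164 (blk 22, set 6) → MISS  vc=[46, 54, 14]
11: 0xe6 (blk 14, set 6) → VC-HIT  vc=[46, 54, 22]
12: 0xdf (blk 13, set 5) → MISS  vc=[54, 22, 21]
13: 0x157 (blk 21, set 5) → VC-HIT  vc=[54, 22, 13]
14: 0xd2 (blk 13, set 5) → VC-HIT  vc=[54, 22, 21]

VC = [54, 22, 21]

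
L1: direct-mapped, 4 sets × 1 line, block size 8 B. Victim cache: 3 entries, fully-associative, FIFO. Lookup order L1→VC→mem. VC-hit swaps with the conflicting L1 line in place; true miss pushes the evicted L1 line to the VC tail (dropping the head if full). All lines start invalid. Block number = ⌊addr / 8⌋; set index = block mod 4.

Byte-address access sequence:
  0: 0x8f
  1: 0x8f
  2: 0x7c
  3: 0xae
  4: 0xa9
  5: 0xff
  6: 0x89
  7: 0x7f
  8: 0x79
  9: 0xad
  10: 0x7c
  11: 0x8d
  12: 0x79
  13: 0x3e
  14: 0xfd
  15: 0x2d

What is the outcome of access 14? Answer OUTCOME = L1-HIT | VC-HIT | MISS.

OUTCOME = VC-HIT

0: 0x8f (blk 17, set 1) → MISS  vc=[]
1: 0x8f (blk 17, set 1) → L1-HIT  vc=[]
2: 0x7c (blk 15, set 3) → MISS  vc=[]
3: 0xae (blk 21, set 1) → MISS  vc=[17]
4: 0xa9 (blk 21, set 1) → L1-HIT  vc=[17]
5: 0xff (blk 31, set 3) → MISS  vc=[17, 15]
6: 0x89 (blk 17, set 1) → VC-HIT  vc=[21, 15]
7: 0x7f (blk 15, set 3) → VC-HIT  vc=[21, 31]
8: 0x79 (blk 15, set 3) → L1-HIT  vc=[21, 31]
9: 0xad (blk 21, set 1) → VC-HIT  vc=[17, 31]
10: 0x7c (blk 15, set 3) → L1-HIT  vc=[17, 31]
11: 0x8d (blk 17, set 1) → VC-HIT  vc=[21, 31]
12: 0x79 (blk 15, set 3) → L1-HIT  vc=[21, 31]
13: 0x3e (blk 7, set 3) → MISS  vc=[21, 31, 15]
14: 0xfd (blk 31, set 3) → VC-HIT  vc=[21, 7, 15]
15: 0x2d (blk 5, set 1) → MISS  vc=[7, 15, 17]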